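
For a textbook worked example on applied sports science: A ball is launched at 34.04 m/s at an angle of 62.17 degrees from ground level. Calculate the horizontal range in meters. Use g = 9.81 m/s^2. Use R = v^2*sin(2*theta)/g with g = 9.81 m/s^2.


R = v^2 * sin(2*theta) / g
Convert angle to radians: theta = 62.17 deg = 1.0851 rad
sin(2*theta) = sin(2.1701) = 0.8257
R = 34.04^2 * 0.8257 / 9.81
R = 1158.7216 * 0.8257 / 9.81 = 97.5292 m

97.5292 m


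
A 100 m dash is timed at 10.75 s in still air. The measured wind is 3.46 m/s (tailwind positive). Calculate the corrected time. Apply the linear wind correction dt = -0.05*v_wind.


dt = -0.05 * v_wind = -0.05 * 3.46 = -0.173 s
t_corrected = t_still + dt = 10.75 + (-0.173)
t_corrected = 10.577 s

10.577 s


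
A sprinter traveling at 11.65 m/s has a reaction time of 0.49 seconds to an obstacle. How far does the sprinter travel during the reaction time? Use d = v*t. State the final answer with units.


d = v * t
d = 11.65 * 0.49
d = 5.7085 m

5.7085 m


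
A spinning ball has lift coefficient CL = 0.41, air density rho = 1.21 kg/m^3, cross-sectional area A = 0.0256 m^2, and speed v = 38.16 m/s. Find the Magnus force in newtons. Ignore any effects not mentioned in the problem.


FM = 0.5 * CL * rho * A * v^2
FM = 0.5 * 0.41 * 1.21 * 0.0256 * 38.16^2
v^2 = 1456.1856
FM = 0.5 * 0.41 * 1.21 * 0.0256 * 1456.1856 = 9.2469 N

9.2469 N


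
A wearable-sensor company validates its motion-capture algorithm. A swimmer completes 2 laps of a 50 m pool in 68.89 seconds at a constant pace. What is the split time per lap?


Split time = total_time / n_laps = 68.89 / 2
Split time = 34.445 s per lap

34.445 s


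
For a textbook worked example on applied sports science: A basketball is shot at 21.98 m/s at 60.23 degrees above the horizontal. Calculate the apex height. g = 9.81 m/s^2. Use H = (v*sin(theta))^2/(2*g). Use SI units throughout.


H = (v*sin(theta))^2 / (2*g)
vy = v*sin(theta) = 21.98 * sin(60.23 deg) = 19.0792 m/s
H = vy^2 / (2*g) = 364.0159 / (2*9.81)
H = 364.0159 / 19.62 = 18.5533 m

18.5533 m


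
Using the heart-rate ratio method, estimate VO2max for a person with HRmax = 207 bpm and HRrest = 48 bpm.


VO2max = 15.3 * HRmax / HRrest
VO2max = 15.3 * 207 / 48
VO2max = 3167.1 / 48 = 65.9813 mL/kg/min

65.9813 mL/kg/min


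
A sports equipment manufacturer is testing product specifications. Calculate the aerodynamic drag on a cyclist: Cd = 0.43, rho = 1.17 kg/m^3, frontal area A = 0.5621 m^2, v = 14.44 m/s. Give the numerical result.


Fd = 0.5 * Cd * rho * A * v^2
Fd = 0.5 * 0.43 * 1.17 * 0.5621 * 14.44^2
v^2 = 208.5136
Fd = 0.5 * 0.43 * 1.17 * 0.5621 * 208.5136 = 29.483 N

29.483 N


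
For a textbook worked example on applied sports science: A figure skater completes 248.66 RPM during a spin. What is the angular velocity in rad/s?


omega = RPM * 2 * pi / 60
omega = 248.66 * 2 * 3.14159 / 60
omega = 1562.3769 / 60 = 26.0396 rad/s

26.0396 rad/s


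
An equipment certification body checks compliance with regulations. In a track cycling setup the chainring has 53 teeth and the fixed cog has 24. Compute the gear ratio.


GR = front_teeth / rear_teeth
GR = 53 / 24
GR = 2.2083

2.2083


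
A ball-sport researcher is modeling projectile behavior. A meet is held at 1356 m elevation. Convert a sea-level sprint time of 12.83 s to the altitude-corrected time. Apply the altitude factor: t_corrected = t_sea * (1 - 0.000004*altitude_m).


Correction factor = 1 - 0.000004 * 1356 = 0.994576
t_corrected = t_sea * factor = 12.83 * 0.994576
t_corrected = 12.7604 s

12.7604 s


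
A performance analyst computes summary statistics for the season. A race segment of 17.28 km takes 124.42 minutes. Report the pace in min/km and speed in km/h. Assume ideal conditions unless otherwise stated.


Pace = time / distance = 124.42 min / 17.28 km = 7.2002 min/km
Speed = distance / time_in_hours = 17.28 / 2.0737 hr
Speed = 8.3331 km/h

7.2002 min/km, 8.3331 km/h


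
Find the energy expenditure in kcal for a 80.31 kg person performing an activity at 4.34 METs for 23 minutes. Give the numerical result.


kcal = MET * mass * time_hr
Convert time: 23 min = 0.3833 hr
kcal = 4.34 * 80.31 * 0.3833
kcal = 133.6091 kcal

133.6091 kcal


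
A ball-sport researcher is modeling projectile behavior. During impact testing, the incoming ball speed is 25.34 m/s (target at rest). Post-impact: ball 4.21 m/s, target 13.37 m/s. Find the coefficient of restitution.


e = (v2_after - v1_after) / (v1_before - v2_before)
Numerator = 13.37 - 4.21 = 9.16
Denominator = 25.34 - 0 = 25.34
e = 9.16 / 25.34 = 0.3615

0.3615


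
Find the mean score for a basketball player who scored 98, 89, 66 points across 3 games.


Average = sum / n
Sum = 253
Average = 253 / 3 = 84.3333

84.3333


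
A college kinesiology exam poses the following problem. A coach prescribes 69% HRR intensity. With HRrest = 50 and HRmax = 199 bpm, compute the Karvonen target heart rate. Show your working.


Target = HRrest + pct*(HRmax - HRrest)
Heart rate reserve = HRmax - HRrest = 199 - 50 = 149 bpm
Fraction = 69% = 0.69
Target = 50 + 0.69 * 149
Target = 50 + 102.81 = 152.81 bpm

152.81 bpm


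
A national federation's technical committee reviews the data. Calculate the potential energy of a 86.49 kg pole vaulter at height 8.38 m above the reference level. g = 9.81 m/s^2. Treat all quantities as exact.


PE = m * g * h
PE = 86.49 * 9.81 * 8.38
PE = 848.4669 * 8.38 = 7110.1526 J

7110.1526 J


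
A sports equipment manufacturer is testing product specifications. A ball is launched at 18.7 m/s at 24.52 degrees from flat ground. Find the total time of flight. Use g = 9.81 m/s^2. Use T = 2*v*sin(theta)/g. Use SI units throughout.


T = 2*v*sin(theta)/g
sin(theta) = sin(24.52 deg) = 0.415
T = 2*18.7*0.415 / 9.81
T = 15.5214 / 9.81 = 1.5822 s

1.5822 s


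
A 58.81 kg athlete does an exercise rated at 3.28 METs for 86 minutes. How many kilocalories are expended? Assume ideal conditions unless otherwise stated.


kcal = MET * mass * time_hr
Convert time: 86 min = 1.4333 hr
kcal = 3.28 * 58.81 * 1.4333
kcal = 276.4854 kcal

276.4854 kcal


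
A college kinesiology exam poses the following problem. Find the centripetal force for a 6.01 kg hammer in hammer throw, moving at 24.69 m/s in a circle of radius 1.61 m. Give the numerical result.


Fc = m * v^2 / r
v^2 = 24.69^2 = 609.5961
Fc = 6.01 * 609.5961 / 1.61
Fc = 3663.6726 / 1.61 = 2275.573 N

2275.573 N


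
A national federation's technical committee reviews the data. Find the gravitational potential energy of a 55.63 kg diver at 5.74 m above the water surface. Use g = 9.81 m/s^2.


PE = m * g * h
PE = 55.63 * 9.81 * 5.74
PE = 545.7303 * 5.74 = 3132.4919 J

3132.4919 J


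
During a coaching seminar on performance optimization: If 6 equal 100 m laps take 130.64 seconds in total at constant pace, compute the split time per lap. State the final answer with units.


Split time = total_time / n_laps = 130.64 / 6
Split time = 21.7733 s per lap

21.7733 s


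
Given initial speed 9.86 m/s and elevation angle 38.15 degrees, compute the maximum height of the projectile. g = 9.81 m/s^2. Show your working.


H = (v*sin(theta))^2 / (2*g)
vy = v*sin(theta) = 9.86 * sin(38.15 deg) = 6.0907 m/s
H = vy^2 / (2*g) = 37.0971 / (2*9.81)
H = 37.0971 / 19.62 = 1.8908 m

1.8908 m


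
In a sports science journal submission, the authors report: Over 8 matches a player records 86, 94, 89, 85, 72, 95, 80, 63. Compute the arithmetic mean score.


Average = sum / n
Sum = 664
Average = 664 / 8 = 83

83


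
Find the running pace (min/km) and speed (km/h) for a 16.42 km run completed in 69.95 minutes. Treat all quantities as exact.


Pace = time / distance = 69.95 min / 16.42 km = 4.26 min/km
Speed = distance / time_in_hours = 16.42 / 1.1658 hr
Speed = 14.0843 km/h

4.26 min/km, 14.0843 km/h


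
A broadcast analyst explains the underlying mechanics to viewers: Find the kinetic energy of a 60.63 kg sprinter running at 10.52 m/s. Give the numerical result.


KE = 0.5 * m * v^2
KE = 0.5 * 60.63 * 10.52^2
KE = 0.5 * 60.63 * 110.6704 = 3354.9732 J

3354.9732 J


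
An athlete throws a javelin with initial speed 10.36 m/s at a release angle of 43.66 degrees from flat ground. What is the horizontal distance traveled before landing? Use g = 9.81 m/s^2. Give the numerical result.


R = v^2 * sin(2*theta) / g
Convert angle to radians: theta = 43.66 deg = 0.762 rad
sin(2*theta) = sin(1.524) = 0.9989
R = 10.36^2 * 0.9989 / 9.81
R = 107.3296 * 0.9989 / 9.81 = 10.9289 m

10.9289 m


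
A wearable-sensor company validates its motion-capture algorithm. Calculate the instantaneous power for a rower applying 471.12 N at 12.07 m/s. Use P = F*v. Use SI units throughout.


P = F * v
P = 471.12 * 12.07
P = 5686.4184 W

5686.4184 W


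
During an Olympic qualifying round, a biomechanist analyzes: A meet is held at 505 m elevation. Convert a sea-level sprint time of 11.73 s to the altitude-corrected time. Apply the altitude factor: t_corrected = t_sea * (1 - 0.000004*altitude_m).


Correction factor = 1 - 0.000004 * 505 = 0.99798
t_corrected = t_sea * factor = 11.73 * 0.99798
t_corrected = 11.7063 s

11.7063 s


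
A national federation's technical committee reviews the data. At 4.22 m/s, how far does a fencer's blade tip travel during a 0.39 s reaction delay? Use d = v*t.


d = v * t
d = 4.22 * 0.39
d = 1.6458 m

1.6458 m


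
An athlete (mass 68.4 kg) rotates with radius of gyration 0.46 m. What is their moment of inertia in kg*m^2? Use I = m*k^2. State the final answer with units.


I = m * k^2
I = 68.4 * 0.46^2
I = 68.4 * 0.2116 = 14.4734 kg*m^2

14.4734 kg*m^2


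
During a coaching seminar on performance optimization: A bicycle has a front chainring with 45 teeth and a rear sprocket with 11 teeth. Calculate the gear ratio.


GR = front_teeth / rear_teeth
GR = 45 / 11
GR = 4.0909

4.0909


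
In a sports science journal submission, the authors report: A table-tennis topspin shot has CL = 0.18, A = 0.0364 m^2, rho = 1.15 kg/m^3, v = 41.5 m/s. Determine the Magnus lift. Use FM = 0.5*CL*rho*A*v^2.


FM = 0.5 * CL * rho * A * v^2
FM = 0.5 * 0.18 * 1.15 * 0.0364 * 41.5^2
v^2 = 1722.25
FM = 0.5 * 0.18 * 1.15 * 0.0364 * 1722.25 = 6.4884 N

6.4884 N


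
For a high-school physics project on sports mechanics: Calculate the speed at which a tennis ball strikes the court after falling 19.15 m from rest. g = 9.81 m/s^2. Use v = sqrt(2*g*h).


v = sqrt(2 * g * h)
v = sqrt(2 * 9.81 * 19.15)
v = sqrt(375.723) = 19.3836 m/s

19.3836 m/s


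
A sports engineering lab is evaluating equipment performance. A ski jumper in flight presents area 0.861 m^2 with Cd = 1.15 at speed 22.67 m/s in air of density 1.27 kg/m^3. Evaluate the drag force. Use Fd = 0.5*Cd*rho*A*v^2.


Fd = 0.5 * Cd * rho * A * v^2
Fd = 0.5 * 1.15 * 1.27 * 0.861 * 22.67^2
v^2 = 513.9289
Fd = 0.5 * 1.15 * 1.27 * 0.861 * 513.9289 = 323.1304 N

323.1304 N


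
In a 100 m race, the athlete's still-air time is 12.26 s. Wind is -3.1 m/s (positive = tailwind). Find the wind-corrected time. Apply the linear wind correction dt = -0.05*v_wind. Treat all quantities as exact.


dt = -0.05 * v_wind = -0.05 * -3.1 = 0.155 s
t_corrected = t_still + dt = 12.26 + (0.155)
t_corrected = 12.415 s

12.415 s


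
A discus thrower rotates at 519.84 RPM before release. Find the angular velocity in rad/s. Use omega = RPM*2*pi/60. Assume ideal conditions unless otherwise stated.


omega = RPM * 2 * pi / 60
omega = 519.84 * 2 * 3.14159 / 60
omega = 3266.2511 / 60 = 54.4375 rad/s

54.4375 rad/s


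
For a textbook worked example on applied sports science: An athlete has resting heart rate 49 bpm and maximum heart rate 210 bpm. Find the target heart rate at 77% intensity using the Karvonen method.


Target = HRrest + pct*(HRmax - HRrest)
Heart rate reserve = HRmax - HRrest = 210 - 49 = 161 bpm
Fraction = 77% = 0.77
Target = 49 + 0.77 * 161
Target = 49 + 123.97 = 172.97 bpm

172.97 bpm


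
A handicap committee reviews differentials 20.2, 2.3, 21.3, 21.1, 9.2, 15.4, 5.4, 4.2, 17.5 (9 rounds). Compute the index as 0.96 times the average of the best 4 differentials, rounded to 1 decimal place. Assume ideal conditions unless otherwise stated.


All differentials: 20.2, 2.3, 21.3, 21.1, 9.2, 15.4, 5.4, 4.2, 17.5
Sorted: 2.3, 4.2, 5.4, 9.2, 15.4, 17.5, 20.2, 21.1, 21.3
Best 4: 2.3, 4.2, 5.4, 9.2
Average of best = 21.1 / 4 = 5.275
Raw index = 5.275 * 0.96 = 5.064
Handicap index = round(5.064, 1) = 5.1

5.1


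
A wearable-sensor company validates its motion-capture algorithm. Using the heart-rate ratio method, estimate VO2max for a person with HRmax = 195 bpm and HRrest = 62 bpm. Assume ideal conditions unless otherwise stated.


VO2max = 15.3 * HRmax / HRrest
VO2max = 15.3 * 195 / 62
VO2max = 2983.5 / 62 = 48.121 mL/kg/min

48.121 mL/kg/min


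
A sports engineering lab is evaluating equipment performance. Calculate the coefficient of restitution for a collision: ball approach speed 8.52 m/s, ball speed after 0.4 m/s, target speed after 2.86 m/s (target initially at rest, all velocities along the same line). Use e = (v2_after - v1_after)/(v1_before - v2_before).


e = (v2_after - v1_after) / (v1_before - v2_before)
Numerator = 2.86 - 0.4 = 2.46
Denominator = 8.52 - 0 = 8.52
e = 2.46 / 8.52 = 0.2887

0.2887


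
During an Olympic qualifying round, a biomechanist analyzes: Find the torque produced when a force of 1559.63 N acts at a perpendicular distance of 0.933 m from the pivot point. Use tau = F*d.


tau = F * d
tau = 1559.63 * 0.933
tau = 1455.1348 N*m

1455.1348 N*m


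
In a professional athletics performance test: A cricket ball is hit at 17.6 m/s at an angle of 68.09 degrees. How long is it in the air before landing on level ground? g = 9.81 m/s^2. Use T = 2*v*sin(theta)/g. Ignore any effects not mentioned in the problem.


T = 2*v*sin(theta)/g
sin(theta) = sin(68.09 deg) = 0.9278
T = 2*17.6*0.9278 / 9.81
T = 32.6575 / 9.81 = 3.329 s

3.329 s


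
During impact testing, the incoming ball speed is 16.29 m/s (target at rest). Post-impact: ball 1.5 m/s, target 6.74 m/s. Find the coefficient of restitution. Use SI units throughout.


e = (v2_after - v1_after) / (v1_before - v2_before)
Numerator = 6.74 - 1.5 = 5.24
Denominator = 16.29 - 0 = 16.29
e = 5.24 / 16.29 = 0.3217

0.3217


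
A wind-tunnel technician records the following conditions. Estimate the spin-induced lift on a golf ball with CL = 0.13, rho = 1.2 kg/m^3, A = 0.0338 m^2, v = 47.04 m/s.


FM = 0.5 * CL * rho * A * v^2
FM = 0.5 * 0.13 * 1.2 * 0.0338 * 47.04^2
v^2 = 2212.7616
FM = 0.5 * 0.13 * 1.2 * 0.0338 * 2212.7616 = 5.8337 N

5.8337 N


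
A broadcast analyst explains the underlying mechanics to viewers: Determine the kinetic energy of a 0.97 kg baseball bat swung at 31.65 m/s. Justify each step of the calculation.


KE = 0.5 * m * v^2
KE = 0.5 * 0.97 * 31.65^2
KE = 0.5 * 0.97 * 1001.7225 = 485.8354 J

485.8354 J


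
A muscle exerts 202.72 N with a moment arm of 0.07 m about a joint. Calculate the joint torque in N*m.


tau = F * d
tau = 202.72 * 0.07
tau = 14.1904 N*m

14.1904 N*m


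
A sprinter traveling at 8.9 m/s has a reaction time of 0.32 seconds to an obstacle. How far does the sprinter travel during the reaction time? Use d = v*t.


d = v * t
d = 8.9 * 0.32
d = 2.848 m

2.848 m


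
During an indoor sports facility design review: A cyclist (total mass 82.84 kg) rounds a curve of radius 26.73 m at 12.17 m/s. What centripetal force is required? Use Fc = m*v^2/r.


Fc = m * v^2 / r
v^2 = 12.17^2 = 148.1089
Fc = 82.84 * 148.1089 / 26.73
Fc = 12269.3413 / 26.73 = 459.0101 N

459.0101 N


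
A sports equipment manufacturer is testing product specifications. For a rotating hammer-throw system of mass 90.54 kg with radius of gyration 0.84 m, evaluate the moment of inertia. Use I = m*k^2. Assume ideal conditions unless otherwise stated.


I = m * k^2
I = 90.54 * 0.84^2
I = 90.54 * 0.7056 = 63.885 kg*m^2

63.885 kg*m^2


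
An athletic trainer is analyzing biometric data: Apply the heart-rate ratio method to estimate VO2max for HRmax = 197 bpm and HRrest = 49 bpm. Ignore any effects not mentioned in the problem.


VO2max = 15.3 * HRmax / HRrest
VO2max = 15.3 * 197 / 49
VO2max = 3014.1 / 49 = 61.5122 mL/kg/min

61.5122 mL/kg/min


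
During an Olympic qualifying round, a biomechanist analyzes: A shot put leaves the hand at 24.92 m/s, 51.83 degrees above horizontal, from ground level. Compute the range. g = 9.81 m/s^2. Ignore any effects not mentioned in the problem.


R = v^2 * sin(2*theta) / g
Convert angle to radians: theta = 51.83 deg = 0.9046 rad
sin(2*theta) = sin(1.8092) = 0.9717
R = 24.92^2 * 0.9717 / 9.81
R = 621.0064 * 0.9717 / 9.81 = 61.5128 m

61.5128 m


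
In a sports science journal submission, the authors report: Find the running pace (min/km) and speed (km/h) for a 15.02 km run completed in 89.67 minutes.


Pace = time / distance = 89.67 min / 15.02 km = 5.97 min/km
Speed = distance / time_in_hours = 15.02 / 1.4945 hr
Speed = 10.0502 km/h

5.97 min/km, 10.0502 km/h


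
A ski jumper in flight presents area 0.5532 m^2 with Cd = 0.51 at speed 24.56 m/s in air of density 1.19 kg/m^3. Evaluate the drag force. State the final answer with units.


Fd = 0.5 * Cd * rho * A * v^2
Fd = 0.5 * 0.51 * 1.19 * 0.5532 * 24.56^2
v^2 = 603.1936
Fd = 0.5 * 0.51 * 1.19 * 0.5532 * 603.1936 = 101.2572 N

101.2572 N


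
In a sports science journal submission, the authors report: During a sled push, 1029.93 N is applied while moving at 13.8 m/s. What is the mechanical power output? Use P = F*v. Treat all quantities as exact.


P = F * v
P = 1029.93 * 13.8
P = 14213.034 W

14213.034 W


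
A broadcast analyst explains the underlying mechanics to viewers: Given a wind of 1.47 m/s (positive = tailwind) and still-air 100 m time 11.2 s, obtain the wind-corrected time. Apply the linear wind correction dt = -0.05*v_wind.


dt = -0.05 * v_wind = -0.05 * 1.47 = -0.0735 s
t_corrected = t_still + dt = 11.2 + (-0.0735)
t_corrected = 11.1265 s

11.1265 s


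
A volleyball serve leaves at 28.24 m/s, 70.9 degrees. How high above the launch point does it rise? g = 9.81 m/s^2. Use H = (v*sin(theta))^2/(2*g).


H = (v*sin(theta))^2 / (2*g)
vy = v*sin(theta) = 28.24 * sin(70.9 deg) = 26.6854 m/s
H = vy^2 / (2*g) = 712.1083 / (2*9.81)
H = 712.1083 / 19.62 = 36.295 m

36.295 m


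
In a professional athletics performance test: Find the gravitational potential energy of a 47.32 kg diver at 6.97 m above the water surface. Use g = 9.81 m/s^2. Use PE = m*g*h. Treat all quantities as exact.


PE = m * g * h
PE = 47.32 * 9.81 * 6.97
PE = 464.2092 * 6.97 = 3235.5381 J

3235.5381 J


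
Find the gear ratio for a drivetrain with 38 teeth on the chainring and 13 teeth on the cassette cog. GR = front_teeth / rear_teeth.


GR = front_teeth / rear_teeth
GR = 38 / 13
GR = 2.9231

2.9231


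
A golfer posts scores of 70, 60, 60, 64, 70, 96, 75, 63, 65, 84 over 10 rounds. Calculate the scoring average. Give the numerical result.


Average = sum / n
Sum = 707
Average = 707 / 10 = 70.7

70.7


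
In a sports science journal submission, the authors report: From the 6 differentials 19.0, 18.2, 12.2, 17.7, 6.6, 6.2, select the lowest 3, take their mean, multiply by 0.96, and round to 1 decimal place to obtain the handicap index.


All differentials: 19.0, 18.2, 12.2, 17.7, 6.6, 6.2
Sorted: 6.2, 6.6, 12.2, 17.7, 18.2, 19.0
Best 3: 6.2, 6.6, 12.2
Average of best = 25 / 3 = 8.3333
Raw index = 8.3333 * 0.96 = 8
Handicap index = round(8, 1) = 8.0

8.0


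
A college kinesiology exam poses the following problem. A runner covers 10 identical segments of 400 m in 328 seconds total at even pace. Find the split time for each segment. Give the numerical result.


Split time = total_time / n_laps = 328 / 10
Split time = 32.8 s per lap

32.8 s


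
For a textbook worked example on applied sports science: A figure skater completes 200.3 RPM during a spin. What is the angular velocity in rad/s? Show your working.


omega = RPM * 2 * pi / 60
omega = 200.3 * 2 * 3.14159 / 60
omega = 1258.522 / 60 = 20.9754 rad/s

20.9754 rad/s


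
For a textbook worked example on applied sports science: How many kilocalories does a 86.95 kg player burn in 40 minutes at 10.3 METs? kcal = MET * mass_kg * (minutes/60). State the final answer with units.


kcal = MET * mass * time_hr
Convert time: 40 min = 0.6667 hr
kcal = 10.3 * 86.95 * 0.6667
kcal = 597.0567 kcal

597.0567 kcal


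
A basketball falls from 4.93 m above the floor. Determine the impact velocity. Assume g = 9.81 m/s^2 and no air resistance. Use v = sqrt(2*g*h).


v = sqrt(2 * g * h)
v = sqrt(2 * 9.81 * 4.93)
v = sqrt(96.7266) = 9.835 m/s

9.835 m/s


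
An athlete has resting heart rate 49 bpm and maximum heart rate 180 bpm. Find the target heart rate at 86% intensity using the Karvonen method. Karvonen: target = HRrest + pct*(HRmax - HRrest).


Target = HRrest + pct*(HRmax - HRrest)
Heart rate reserve = HRmax - HRrest = 180 - 49 = 131 bpm
Fraction = 86% = 0.86
Target = 49 + 0.86 * 131
Target = 49 + 112.66 = 161.66 bpm

161.66 bpm


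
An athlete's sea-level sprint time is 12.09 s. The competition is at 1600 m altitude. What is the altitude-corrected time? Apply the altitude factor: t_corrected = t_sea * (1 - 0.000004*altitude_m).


Correction factor = 1 - 0.000004 * 1600 = 0.9936
t_corrected = t_sea * factor = 12.09 * 0.9936
t_corrected = 12.0126 s

12.0126 s


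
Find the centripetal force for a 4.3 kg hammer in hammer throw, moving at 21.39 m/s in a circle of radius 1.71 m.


Fc = m * v^2 / r
v^2 = 21.39^2 = 457.5321
Fc = 4.3 * 457.5321 / 1.71
Fc = 1967.388 / 1.71 = 1150.5193 N

1150.5193 N


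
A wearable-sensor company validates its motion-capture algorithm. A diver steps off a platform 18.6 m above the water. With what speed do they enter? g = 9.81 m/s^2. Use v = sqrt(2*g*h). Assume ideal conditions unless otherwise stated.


v = sqrt(2 * g * h)
v = sqrt(2 * 9.81 * 18.6)
v = sqrt(364.932) = 19.1032 m/s

19.1032 m/s


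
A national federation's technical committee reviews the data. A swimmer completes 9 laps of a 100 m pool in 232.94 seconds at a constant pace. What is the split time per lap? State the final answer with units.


Split time = total_time / n_laps = 232.94 / 9
Split time = 25.8822 s per lap

25.8822 s


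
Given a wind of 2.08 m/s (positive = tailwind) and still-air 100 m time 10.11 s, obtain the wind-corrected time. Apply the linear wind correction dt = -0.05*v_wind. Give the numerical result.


dt = -0.05 * v_wind = -0.05 * 2.08 = -0.104 s
t_corrected = t_still + dt = 10.11 + (-0.104)
t_corrected = 10.006 s

10.006 s


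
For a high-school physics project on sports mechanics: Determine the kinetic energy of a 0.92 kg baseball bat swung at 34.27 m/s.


KE = 0.5 * m * v^2
KE = 0.5 * 0.92 * 34.27^2
KE = 0.5 * 0.92 * 1174.4329 = 540.2391 J

540.2391 J


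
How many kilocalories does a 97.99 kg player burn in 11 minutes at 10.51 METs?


kcal = MET * mass * time_hr
Convert time: 11 min = 0.1833 hr
kcal = 10.51 * 97.99 * 0.1833
kcal = 188.8104 kcal

188.8104 kcal


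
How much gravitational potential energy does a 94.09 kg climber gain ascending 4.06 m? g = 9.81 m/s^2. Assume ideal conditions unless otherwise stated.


PE = m * g * h
PE = 94.09 * 9.81 * 4.06
PE = 923.0229 * 4.06 = 3747.473 J

3747.473 J


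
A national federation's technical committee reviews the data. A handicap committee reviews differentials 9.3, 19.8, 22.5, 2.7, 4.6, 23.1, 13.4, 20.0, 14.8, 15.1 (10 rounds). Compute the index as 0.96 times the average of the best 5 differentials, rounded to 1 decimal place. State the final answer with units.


All differentials: 9.3, 19.8, 22.5, 2.7, 4.6, 23.1, 13.4, 20.0, 14.8, 15.1
Sorted: 2.7, 4.6, 9.3, 13.4, 14.8, 15.1, 19.8, 20.0, 22.5, 23.1
Best 5: 2.7, 4.6, 9.3, 13.4, 14.8
Average of best = 44.8 / 5 = 8.96
Raw index = 8.96 * 0.96 = 8.6016
Handicap index = round(8.6016, 1) = 8.6

8.6


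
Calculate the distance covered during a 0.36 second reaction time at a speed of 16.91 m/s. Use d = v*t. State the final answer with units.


d = v * t
d = 16.91 * 0.36
d = 6.0876 m

6.0876 m


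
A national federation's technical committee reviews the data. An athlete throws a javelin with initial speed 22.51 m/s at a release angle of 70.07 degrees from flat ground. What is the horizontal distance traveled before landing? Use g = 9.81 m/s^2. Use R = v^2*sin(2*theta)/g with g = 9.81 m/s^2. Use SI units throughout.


R = v^2 * sin(2*theta) / g
Convert angle to radians: theta = 70.07 deg = 1.223 rad
sin(2*theta) = sin(2.4459) = 0.6409
R = 22.51^2 * 0.6409 / 9.81
R = 506.7001 * 0.6409 / 9.81 = 33.1041 m

33.1041 m


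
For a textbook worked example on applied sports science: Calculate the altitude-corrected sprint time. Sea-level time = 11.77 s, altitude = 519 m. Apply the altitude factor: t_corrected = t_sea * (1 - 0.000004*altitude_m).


Correction factor = 1 - 0.000004 * 519 = 0.997924
t_corrected = t_sea * factor = 11.77 * 0.997924
t_corrected = 11.7456 s

11.7456 s


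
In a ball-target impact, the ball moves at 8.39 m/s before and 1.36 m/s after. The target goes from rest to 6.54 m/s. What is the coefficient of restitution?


e = (v2_after - v1_after) / (v1_before - v2_before)
Numerator = 6.54 - 1.36 = 5.18
Denominator = 8.39 - 0 = 8.39
e = 5.18 / 8.39 = 0.6174

0.6174


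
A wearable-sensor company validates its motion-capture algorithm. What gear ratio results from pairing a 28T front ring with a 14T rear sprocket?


GR = front_teeth / rear_teeth
GR = 28 / 14
GR = 2

2


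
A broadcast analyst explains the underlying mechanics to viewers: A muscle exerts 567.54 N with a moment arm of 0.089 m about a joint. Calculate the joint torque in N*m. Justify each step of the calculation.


tau = F * d
tau = 567.54 * 0.089
tau = 50.5111 N*m

50.5111 N*m


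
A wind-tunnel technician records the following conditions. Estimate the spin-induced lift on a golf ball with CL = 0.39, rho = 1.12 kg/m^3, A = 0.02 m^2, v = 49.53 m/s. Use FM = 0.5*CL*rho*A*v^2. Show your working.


FM = 0.5 * CL * rho * A * v^2
FM = 0.5 * 0.39 * 1.12 * 0.02 * 49.53^2
v^2 = 2453.2209
FM = 0.5 * 0.39 * 1.12 * 0.02 * 2453.2209 = 10.7157 N

10.7157 N


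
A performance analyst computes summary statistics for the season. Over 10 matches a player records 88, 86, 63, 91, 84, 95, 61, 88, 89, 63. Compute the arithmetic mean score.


Average = sum / n
Sum = 808
Average = 808 / 10 = 80.8

80.8


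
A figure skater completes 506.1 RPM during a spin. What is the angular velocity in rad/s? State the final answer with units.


omega = RPM * 2 * pi / 60
omega = 506.1 * 2 * 3.14159 / 60
omega = 3179.9201 / 60 = 52.9987 rad/s

52.9987 rad/s


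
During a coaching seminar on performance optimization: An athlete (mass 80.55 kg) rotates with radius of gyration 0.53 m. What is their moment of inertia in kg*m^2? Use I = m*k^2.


I = m * k^2
I = 80.55 * 0.53^2
I = 80.55 * 0.2809 = 22.6265 kg*m^2

22.6265 kg*m^2


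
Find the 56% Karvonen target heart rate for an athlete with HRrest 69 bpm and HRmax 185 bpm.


Target = HRrest + pct*(HRmax - HRrest)
Heart rate reserve = HRmax - HRrest = 185 - 69 = 116 bpm
Fraction = 56% = 0.56
Target = 69 + 0.56 * 116
Target = 69 + 64.96 = 133.96 bpm

133.96 bpm


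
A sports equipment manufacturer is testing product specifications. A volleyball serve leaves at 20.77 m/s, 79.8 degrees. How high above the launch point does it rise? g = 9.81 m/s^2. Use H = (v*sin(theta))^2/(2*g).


H = (v*sin(theta))^2 / (2*g)
vy = v*sin(theta) = 20.77 * sin(79.8 deg) = 20.4417 m/s
H = vy^2 / (2*g) = 417.8648 / (2*9.81)
H = 417.8648 / 19.62 = 21.2979 m

21.2979 m


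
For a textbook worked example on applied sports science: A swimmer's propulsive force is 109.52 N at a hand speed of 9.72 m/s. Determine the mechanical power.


P = F * v
P = 109.52 * 9.72
P = 1064.5344 W

1064.5344 W


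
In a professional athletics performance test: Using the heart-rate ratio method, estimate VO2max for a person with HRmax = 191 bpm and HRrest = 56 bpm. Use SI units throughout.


VO2max = 15.3 * HRmax / HRrest
VO2max = 15.3 * 191 / 56
VO2max = 2922.3 / 56 = 52.1839 mL/kg/min

52.1839 mL/kg/min


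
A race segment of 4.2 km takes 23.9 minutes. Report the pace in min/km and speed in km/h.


Pace = time / distance = 23.9 min / 4.2 km = 5.6905 min/km
Speed = distance / time_in_hours = 4.2 / 0.3983 hr
Speed = 10.5439 km/h

5.6905 min/km, 10.5439 km/h


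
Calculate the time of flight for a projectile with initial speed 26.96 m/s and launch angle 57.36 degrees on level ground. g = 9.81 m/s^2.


T = 2*v*sin(theta)/g
sin(theta) = sin(57.36 deg) = 0.8421
T = 2*26.96*0.8421 / 9.81
T = 45.4047 / 9.81 = 4.6284 s

4.6284 s


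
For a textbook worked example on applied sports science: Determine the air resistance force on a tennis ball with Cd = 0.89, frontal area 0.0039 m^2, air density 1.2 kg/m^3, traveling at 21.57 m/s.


Fd = 0.5 * Cd * rho * A * v^2
Fd = 0.5 * 0.89 * 1.2 * 0.0039 * 21.57^2
v^2 = 465.2649
Fd = 0.5 * 0.89 * 1.2 * 0.0039 * 465.2649 = 0.969 N

0.969 N


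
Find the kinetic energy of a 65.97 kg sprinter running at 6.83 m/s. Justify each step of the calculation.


KE = 0.5 * m * v^2
KE = 0.5 * 65.97 * 6.83^2
KE = 0.5 * 65.97 * 46.6489 = 1538.714 J

1538.714 J


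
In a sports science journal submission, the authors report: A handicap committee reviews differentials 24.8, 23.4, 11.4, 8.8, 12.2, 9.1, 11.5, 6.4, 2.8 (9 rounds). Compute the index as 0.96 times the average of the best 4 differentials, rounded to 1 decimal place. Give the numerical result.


All differentials: 24.8, 23.4, 11.4, 8.8, 12.2, 9.1, 11.5, 6.4, 2.8
Sorted: 2.8, 6.4, 8.8, 9.1, 11.4, 11.5, 12.2, 23.4, 24.8
Best 4: 2.8, 6.4, 8.8, 9.1
Average of best = 27.1 / 4 = 6.775
Raw index = 6.775 * 0.96 = 6.504
Handicap index = round(6.504, 1) = 6.5

6.5


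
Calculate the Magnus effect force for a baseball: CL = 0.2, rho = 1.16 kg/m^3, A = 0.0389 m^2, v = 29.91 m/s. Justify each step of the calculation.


FM = 0.5 * CL * rho * A * v^2
FM = 0.5 * 0.2 * 1.16 * 0.0389 * 29.91^2
v^2 = 894.6081
FM = 0.5 * 0.2 * 1.16 * 0.0389 * 894.6081 = 4.0368 N

4.0368 N


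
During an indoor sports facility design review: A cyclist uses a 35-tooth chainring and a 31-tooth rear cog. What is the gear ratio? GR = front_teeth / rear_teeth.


GR = front_teeth / rear_teeth
GR = 35 / 31
GR = 1.129

1.129


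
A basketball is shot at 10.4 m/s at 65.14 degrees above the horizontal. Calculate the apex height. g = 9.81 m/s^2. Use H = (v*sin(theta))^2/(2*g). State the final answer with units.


H = (v*sin(theta))^2 / (2*g)
vy = v*sin(theta) = 10.4 * sin(65.14 deg) = 9.4363 m/s
H = vy^2 / (2*g) = 89.044 / (2*9.81)
H = 89.044 / 19.62 = 4.5384 m

4.5384 m


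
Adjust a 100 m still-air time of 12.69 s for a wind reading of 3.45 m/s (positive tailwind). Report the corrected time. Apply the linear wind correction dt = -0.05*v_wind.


dt = -0.05 * v_wind = -0.05 * 3.45 = -0.1725 s
t_corrected = t_still + dt = 12.69 + (-0.1725)
t_corrected = 12.5175 s

12.5175 s


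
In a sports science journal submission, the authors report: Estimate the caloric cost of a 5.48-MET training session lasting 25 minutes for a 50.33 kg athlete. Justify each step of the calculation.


kcal = MET * mass * time_hr
Convert time: 25 min = 0.4167 hr
kcal = 5.48 * 50.33 * 0.4167
kcal = 114.9202 kcal

114.9202 kcal


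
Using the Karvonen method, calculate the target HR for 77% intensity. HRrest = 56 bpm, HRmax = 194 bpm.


Target = HRrest + pct*(HRmax - HRrest)
Heart rate reserve = HRmax - HRrest = 194 - 56 = 138 bpm
Fraction = 77% = 0.77
Target = 56 + 0.77 * 138
Target = 56 + 106.26 = 162.26 bpm

162.26 bpm


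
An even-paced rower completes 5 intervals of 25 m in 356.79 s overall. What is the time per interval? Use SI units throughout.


Split time = total_time / n_laps = 356.79 / 5
Split time = 71.358 s per lap

71.358 s


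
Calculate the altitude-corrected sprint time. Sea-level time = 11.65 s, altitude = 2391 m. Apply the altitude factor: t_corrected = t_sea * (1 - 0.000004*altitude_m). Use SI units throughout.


Correction factor = 1 - 0.000004 * 2391 = 0.990436
t_corrected = t_sea * factor = 11.65 * 0.990436
t_corrected = 11.5386 s

11.5386 s


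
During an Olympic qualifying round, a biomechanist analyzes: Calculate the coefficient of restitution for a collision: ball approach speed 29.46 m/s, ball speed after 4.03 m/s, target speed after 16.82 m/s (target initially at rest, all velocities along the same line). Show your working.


e = (v2_after - v1_after) / (v1_before - v2_before)
Numerator = 16.82 - 4.03 = 12.79
Denominator = 29.46 - 0 = 29.46
e = 12.79 / 29.46 = 0.4341

0.4341


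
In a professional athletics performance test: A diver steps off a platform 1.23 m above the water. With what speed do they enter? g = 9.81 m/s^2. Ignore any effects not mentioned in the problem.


v = sqrt(2 * g * h)
v = sqrt(2 * 9.81 * 1.23)
v = sqrt(24.1326) = 4.9125 m/s

4.9125 m/s


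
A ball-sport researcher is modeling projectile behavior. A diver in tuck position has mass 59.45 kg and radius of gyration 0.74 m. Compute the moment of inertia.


I = m * k^2
I = 59.45 * 0.74^2
I = 59.45 * 0.5476 = 32.5548 kg*m^2

32.5548 kg*m^2


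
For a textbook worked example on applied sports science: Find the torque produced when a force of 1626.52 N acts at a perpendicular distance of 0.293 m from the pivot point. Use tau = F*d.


tau = F * d
tau = 1626.52 * 0.293
tau = 476.5704 N*m

476.5704 N*m


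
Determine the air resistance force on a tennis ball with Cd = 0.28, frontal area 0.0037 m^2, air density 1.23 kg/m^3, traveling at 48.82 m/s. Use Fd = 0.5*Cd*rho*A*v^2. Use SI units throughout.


Fd = 0.5 * Cd * rho * A * v^2
Fd = 0.5 * 0.28 * 1.23 * 0.0037 * 48.82^2
v^2 = 2383.3924
Fd = 0.5 * 0.28 * 1.23 * 0.0037 * 2383.3924 = 1.5186 N

1.5186 N


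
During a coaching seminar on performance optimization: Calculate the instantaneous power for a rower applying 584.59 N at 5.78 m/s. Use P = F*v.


P = F * v
P = 584.59 * 5.78
P = 3378.9302 W

3378.9302 W


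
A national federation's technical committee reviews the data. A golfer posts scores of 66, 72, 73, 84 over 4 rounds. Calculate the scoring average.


Average = sum / n
Sum = 295
Average = 295 / 4 = 73.75

73.75


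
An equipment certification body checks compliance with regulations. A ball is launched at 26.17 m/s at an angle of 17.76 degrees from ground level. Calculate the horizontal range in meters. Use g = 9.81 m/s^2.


R = v^2 * sin(2*theta) / g
Convert angle to radians: theta = 17.76 deg = 0.31 rad
sin(2*theta) = sin(0.6199) = 0.581
R = 26.17^2 * 0.581 / 9.81
R = 684.8689 * 0.581 / 9.81 = 40.5607 m

40.5607 m


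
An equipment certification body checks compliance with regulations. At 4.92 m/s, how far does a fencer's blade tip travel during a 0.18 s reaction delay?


d = v * t
d = 4.92 * 0.18
d = 0.8856 m

0.8856 m


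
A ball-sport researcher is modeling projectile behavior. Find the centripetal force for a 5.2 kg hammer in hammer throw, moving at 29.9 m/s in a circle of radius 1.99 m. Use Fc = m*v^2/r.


Fc = m * v^2 / r
v^2 = 29.9^2 = 894.01
Fc = 5.2 * 894.01 / 1.99
Fc = 4648.852 / 1.99 = 2336.1065 N

2336.1065 N


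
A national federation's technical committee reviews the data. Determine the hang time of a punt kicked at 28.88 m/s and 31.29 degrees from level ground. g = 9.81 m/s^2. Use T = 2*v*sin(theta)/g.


T = 2*v*sin(theta)/g
sin(theta) = sin(31.29 deg) = 0.5194
T = 2*28.88*0.5194 / 9.81
T = 29.9988 / 9.81 = 3.058 s

3.058 s


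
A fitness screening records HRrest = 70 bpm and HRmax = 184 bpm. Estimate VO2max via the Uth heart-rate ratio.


VO2max = 15.3 * HRmax / HRrest
VO2max = 15.3 * 184 / 70
VO2max = 2815.2 / 70 = 40.2171 mL/kg/min

40.2171 mL/kg/min


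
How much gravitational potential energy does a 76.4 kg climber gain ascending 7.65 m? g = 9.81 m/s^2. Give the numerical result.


PE = m * g * h
PE = 76.4 * 9.81 * 7.65
PE = 749.484 * 7.65 = 5733.5526 J

5733.5526 J


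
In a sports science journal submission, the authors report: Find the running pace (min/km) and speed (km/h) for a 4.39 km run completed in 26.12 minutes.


Pace = time / distance = 26.12 min / 4.39 km = 5.9499 min/km
Speed = distance / time_in_hours = 4.39 / 0.4353 hr
Speed = 10.0842 km/h

5.9499 min/km, 10.0842 km/h


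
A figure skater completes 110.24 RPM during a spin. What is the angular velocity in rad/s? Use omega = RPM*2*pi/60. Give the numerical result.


omega = RPM * 2 * pi / 60
omega = 110.24 * 2 * 3.14159 / 60
omega = 692.6583 / 60 = 11.5443 rad/s

11.5443 rad/s


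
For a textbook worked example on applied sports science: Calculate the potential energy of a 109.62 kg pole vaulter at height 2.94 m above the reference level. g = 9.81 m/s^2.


PE = m * g * h
PE = 109.62 * 9.81 * 2.94
PE = 1075.3722 * 2.94 = 3161.5943 J

3161.5943 J


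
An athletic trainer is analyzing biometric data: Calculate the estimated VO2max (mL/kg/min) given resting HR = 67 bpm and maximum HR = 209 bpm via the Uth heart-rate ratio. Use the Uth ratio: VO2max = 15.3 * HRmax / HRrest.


VO2max = 15.3 * HRmax / HRrest
VO2max = 15.3 * 209 / 67
VO2max = 3197.7 / 67 = 47.7269 mL/kg/min

47.7269 mL/kg/min


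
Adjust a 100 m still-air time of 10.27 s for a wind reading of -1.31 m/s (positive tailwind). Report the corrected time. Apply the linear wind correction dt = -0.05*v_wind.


dt = -0.05 * v_wind = -0.05 * -1.31 = 0.0655 s
t_corrected = t_still + dt = 10.27 + (0.0655)
t_corrected = 10.3355 s

10.3355 s


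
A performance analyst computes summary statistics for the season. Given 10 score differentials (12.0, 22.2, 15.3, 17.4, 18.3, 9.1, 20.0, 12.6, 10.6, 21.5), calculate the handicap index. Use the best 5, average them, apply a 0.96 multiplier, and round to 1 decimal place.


All differentials: 12.0, 22.2, 15.3, 17.4, 18.3, 9.1, 20.0, 12.6, 10.6, 21.5
Sorted: 9.1, 10.6, 12.0, 12.6, 15.3, 17.4, 18.3, 20.0, 21.5, 22.2
Best 5: 9.1, 10.6, 12.0, 12.6, 15.3
Average of best = 59.6 / 5 = 11.92
Raw index = 11.92 * 0.96 = 11.4432
Handicap index = round(11.4432, 1) = 11.4

11.4


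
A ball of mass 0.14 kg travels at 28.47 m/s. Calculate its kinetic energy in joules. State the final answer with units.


KE = 0.5 * m * v^2
KE = 0.5 * 0.14 * 28.47^2
KE = 0.5 * 0.14 * 810.5409 = 56.7379 J

56.7379 J


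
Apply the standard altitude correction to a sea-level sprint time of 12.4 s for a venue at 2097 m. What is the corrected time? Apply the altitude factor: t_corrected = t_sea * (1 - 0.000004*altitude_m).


Correction factor = 1 - 0.000004 * 2097 = 0.991612
t_corrected = t_sea * factor = 12.4 * 0.991612
t_corrected = 12.296 s

12.296 s


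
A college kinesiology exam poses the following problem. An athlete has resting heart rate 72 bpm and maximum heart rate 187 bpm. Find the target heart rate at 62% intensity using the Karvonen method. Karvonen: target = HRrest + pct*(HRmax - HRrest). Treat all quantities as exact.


Target = HRrest + pct*(HRmax - HRrest)
Heart rate reserve = HRmax - HRrest = 187 - 72 = 115 bpm
Fraction = 62% = 0.62
Target = 72 + 0.62 * 115
Target = 72 + 71.3 = 143.3 bpm

143.3 bpm


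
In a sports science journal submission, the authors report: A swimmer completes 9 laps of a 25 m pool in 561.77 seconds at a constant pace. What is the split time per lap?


Split time = total_time / n_laps = 561.77 / 9
Split time = 62.4189 s per lap

62.4189 s


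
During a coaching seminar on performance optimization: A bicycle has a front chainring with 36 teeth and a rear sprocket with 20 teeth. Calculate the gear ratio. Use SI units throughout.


GR = front_teeth / rear_teeth
GR = 36 / 20
GR = 1.8

1.8
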